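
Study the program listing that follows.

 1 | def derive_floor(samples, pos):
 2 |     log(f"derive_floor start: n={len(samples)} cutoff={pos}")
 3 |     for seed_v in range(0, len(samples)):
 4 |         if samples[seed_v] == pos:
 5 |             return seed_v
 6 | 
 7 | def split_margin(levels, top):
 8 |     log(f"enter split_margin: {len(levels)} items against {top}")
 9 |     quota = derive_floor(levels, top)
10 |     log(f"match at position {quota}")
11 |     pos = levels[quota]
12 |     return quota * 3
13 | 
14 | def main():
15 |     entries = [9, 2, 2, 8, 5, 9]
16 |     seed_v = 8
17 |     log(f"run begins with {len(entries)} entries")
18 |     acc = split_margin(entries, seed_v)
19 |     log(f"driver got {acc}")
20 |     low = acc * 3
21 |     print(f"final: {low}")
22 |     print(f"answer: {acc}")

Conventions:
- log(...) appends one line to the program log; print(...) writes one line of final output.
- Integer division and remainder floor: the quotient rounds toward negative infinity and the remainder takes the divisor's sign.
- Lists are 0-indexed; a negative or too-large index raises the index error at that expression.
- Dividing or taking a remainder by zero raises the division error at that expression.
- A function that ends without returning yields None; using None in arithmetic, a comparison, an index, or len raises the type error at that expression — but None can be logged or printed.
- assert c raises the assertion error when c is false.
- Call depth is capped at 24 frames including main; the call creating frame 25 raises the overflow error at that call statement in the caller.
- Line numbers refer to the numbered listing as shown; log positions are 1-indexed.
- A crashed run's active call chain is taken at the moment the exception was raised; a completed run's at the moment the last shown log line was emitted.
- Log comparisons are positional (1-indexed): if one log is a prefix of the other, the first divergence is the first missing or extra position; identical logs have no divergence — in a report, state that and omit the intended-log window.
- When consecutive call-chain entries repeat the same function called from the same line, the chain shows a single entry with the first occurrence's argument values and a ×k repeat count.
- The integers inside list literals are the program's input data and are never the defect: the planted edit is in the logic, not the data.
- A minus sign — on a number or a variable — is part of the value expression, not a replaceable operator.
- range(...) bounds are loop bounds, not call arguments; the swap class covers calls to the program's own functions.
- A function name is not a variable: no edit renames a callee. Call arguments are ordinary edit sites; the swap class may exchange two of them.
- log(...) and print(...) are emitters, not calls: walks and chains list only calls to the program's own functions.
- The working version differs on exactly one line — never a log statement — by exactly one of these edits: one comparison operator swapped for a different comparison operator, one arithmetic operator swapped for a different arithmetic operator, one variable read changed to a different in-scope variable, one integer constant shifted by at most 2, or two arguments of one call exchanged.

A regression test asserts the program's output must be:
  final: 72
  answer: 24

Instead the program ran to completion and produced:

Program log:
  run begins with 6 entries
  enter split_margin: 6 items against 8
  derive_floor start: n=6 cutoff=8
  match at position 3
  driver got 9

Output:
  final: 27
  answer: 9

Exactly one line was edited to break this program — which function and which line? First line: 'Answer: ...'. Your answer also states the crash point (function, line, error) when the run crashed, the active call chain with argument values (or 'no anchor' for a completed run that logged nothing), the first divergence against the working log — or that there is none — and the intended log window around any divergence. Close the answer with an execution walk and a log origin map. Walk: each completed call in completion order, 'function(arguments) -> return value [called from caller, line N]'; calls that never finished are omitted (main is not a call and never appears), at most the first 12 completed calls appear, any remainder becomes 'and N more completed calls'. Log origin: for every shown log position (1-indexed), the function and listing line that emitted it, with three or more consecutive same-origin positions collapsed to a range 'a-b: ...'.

Answer: the defect is in split_margin at line 12.
Core observation: The log first diverges at position 5: the faulty run prints 'driver got 9' where the working version prints 'driver got 24'.
Call chain: main.
First divergence: position 5; shown 'driver got 9' vs intended 'driver got 24'.
Intended log window:
  3: derive_floor start: n=6 cutoff=8
  4: match at position 3
  5: driver got 24
Execution walk:
  derive_floor([9, 2, 2, 8, 5, 9], 8) -> 3  [called from split_margin, line 9]
  split_margin([9, 2, 2, 8, 5, 9], 8) -> 9  [called from main, line 18]
Log line origins:
  1 — main, line 17
  2 — split_margin, line 8
  3 — derive_floor, line 2
  4 — split_margin, line 10
  5 — main, line 19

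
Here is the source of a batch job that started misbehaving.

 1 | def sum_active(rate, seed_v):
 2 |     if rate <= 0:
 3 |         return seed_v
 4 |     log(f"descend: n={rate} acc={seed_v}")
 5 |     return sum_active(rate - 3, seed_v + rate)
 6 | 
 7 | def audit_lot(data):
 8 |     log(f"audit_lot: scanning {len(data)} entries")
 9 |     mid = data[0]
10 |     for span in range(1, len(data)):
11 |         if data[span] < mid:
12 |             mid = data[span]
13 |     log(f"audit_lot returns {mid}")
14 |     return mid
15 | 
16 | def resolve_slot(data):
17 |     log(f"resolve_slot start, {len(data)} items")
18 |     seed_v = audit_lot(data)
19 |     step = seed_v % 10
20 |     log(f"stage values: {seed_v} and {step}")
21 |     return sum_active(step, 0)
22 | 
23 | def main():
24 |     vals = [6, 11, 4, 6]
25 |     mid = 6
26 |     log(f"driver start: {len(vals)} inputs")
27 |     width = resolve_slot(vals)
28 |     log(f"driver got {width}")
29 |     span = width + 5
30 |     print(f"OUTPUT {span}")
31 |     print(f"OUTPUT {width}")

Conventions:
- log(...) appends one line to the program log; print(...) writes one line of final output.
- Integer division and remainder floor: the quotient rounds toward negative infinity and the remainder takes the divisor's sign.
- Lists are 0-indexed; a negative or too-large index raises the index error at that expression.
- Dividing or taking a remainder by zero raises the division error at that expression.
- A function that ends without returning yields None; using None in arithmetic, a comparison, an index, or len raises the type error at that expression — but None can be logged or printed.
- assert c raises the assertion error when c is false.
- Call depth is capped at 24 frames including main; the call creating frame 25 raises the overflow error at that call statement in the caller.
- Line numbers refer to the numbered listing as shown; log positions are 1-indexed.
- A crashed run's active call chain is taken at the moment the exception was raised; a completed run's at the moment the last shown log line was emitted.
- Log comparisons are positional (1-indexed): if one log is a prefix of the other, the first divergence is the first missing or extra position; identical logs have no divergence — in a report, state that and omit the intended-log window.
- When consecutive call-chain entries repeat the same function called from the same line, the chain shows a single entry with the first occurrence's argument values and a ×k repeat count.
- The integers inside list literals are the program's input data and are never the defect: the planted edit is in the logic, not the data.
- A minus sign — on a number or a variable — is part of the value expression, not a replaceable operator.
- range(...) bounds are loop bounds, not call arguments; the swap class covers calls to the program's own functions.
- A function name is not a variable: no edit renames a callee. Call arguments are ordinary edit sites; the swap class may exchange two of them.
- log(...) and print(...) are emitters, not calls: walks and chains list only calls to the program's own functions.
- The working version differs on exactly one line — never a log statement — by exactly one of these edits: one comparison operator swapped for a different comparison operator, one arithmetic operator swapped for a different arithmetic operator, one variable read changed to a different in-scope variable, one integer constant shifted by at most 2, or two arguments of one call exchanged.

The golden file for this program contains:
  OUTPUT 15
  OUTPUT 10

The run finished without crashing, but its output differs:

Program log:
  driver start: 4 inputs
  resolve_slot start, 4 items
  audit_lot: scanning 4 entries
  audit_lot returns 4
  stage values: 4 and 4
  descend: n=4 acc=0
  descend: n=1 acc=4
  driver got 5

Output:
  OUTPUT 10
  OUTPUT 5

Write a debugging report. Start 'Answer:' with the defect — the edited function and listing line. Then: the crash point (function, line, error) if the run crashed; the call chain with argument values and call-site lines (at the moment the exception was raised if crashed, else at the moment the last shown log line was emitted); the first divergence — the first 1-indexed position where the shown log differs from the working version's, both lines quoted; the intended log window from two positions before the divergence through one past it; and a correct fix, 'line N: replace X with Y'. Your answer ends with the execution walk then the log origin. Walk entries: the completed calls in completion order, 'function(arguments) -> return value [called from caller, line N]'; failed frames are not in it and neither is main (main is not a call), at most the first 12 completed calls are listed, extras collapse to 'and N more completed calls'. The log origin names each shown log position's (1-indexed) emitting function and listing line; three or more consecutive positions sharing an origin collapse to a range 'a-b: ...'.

Answer: the defect is in sum_active at line 5.
Key observation: At log position 7 the runs split — shown 'descend: n=1 acc=4', but the working version logs 'descend: n=3 acc=4'.
Call chain: main.
First divergence: position 7 — the shown line 'descend: n=1 acc=4' should read 'descend: n=3 acc=4'.
Intended log window:
  5: stage values: 4 and 4
  6: descend: n=4 acc=0
  7: descend: n=3 acc=4
  8: descend: n=2 acc=7
Execution walk:
  audit_lot([6, 11, 4, 6]) -> 4  [called from resolve_slot, line 18]
  sum_active(-2, 5) -> 5  [called from sum_active, line 5]
  sum_active(1, 4) -> 5  [called from sum_active, line 5]
  sum_active(4, 0) -> 5  [called from resolve_slot, line 21]
  resolve_slot([6, 11, 4, 6]) -> 5  [called from main, line 27]
Origin of each log line:
  1 — main, line 26
  2 — resolve_slot, line 17
  3 — audit_lot, line 8
  4 — audit_lot, line 13
  5 — resolve_slot, line 20
  6 — sum_active, line 4
  7 — sum_active, line 4
  8 — main, line 28
A correct fix: line 5: replace `3` with `1`.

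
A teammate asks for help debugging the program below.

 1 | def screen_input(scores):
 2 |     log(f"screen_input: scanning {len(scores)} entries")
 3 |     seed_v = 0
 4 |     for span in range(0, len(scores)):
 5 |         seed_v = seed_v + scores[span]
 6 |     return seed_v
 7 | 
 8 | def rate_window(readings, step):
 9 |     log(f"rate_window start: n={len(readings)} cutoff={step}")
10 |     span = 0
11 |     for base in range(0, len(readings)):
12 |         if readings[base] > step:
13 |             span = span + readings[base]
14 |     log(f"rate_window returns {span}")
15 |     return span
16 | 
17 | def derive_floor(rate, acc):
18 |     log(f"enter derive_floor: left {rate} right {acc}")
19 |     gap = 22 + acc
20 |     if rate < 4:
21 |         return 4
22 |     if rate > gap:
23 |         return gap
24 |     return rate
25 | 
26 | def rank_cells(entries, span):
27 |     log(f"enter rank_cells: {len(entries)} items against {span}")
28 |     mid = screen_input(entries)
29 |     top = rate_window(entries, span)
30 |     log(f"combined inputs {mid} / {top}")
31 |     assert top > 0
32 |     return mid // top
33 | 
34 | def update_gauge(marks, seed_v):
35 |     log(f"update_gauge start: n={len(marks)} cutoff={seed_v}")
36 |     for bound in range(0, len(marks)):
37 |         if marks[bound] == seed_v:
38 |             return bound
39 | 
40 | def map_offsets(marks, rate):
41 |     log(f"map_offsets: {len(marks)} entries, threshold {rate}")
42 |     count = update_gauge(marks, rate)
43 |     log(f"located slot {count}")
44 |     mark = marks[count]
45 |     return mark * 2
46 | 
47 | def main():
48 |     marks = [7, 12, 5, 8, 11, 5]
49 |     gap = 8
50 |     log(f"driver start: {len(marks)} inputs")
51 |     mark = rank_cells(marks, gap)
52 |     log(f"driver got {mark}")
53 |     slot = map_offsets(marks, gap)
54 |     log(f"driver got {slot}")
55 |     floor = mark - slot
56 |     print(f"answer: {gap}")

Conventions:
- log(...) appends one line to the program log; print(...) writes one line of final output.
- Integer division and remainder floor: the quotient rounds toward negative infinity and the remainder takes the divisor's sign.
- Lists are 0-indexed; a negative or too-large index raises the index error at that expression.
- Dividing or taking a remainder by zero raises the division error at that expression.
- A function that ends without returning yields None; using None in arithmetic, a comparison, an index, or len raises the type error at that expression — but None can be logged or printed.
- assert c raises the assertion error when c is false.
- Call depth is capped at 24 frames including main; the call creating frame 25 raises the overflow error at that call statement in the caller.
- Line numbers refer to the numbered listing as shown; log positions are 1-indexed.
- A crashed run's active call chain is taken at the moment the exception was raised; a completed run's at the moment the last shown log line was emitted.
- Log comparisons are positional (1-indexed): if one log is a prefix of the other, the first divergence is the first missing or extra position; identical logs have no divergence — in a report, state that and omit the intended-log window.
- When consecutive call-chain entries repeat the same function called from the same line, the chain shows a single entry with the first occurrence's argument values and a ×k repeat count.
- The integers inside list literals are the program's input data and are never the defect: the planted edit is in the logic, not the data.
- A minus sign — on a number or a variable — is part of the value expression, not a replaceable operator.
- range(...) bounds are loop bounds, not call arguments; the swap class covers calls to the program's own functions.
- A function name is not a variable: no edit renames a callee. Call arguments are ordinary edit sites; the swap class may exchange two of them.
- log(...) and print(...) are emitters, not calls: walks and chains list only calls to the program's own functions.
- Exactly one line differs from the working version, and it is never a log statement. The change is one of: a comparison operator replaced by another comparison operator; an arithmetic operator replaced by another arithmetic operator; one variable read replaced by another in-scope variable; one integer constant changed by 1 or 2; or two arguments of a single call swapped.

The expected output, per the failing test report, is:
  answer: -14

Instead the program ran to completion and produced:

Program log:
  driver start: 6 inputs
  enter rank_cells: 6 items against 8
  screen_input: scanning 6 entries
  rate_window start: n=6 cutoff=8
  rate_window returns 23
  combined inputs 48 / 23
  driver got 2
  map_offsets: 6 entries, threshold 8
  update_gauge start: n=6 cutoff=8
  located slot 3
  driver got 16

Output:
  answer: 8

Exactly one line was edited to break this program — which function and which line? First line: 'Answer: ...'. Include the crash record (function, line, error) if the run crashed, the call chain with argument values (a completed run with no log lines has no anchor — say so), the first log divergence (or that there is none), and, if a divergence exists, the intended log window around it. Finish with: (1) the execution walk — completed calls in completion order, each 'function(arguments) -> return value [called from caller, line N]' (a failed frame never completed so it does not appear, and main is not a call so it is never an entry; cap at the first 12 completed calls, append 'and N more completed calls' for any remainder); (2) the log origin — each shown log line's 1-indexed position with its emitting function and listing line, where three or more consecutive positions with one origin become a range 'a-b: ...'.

Answer: the defect is in main at line 56.
Core observation: The logs agree in full; only the final output differs.
Call chain: main.
First divergence: there is none — every log position agrees.
Execution walk:
  screen_input([7, 12, 5, 8, 11, 5]) -> 48  [called from rank_cells, line 28]
  rate_window([7, 12, 5, 8, 11, 5], 8) -> 23  [called from rank_cells, line 29]
  rank_cells([7, 12, 5, 8, 11, 5], 8) -> 2  [called from main, line 51]
  update_gauge([7, 12, 5, 8, 11, 5], 8) -> 3  [called from map_offsets, line 42]
  map_offsets([7, 12, 5, 8, 11, 5], 8) -> 16  [called from main, line 53]
Origin of each log line:
  1 — main, line 50
  2 — rank_cells, line 27
  3 — screen_input, line 2
  4 — rate_window, line 9
  5 — rate_window, line 14
  6 — rank_cells, line 30
  7 — main, line 52
  8 — map_offsets, line 41
  9 — update_gauge, line 35
  10 — map_offsets, line 43
  11 — main, line 54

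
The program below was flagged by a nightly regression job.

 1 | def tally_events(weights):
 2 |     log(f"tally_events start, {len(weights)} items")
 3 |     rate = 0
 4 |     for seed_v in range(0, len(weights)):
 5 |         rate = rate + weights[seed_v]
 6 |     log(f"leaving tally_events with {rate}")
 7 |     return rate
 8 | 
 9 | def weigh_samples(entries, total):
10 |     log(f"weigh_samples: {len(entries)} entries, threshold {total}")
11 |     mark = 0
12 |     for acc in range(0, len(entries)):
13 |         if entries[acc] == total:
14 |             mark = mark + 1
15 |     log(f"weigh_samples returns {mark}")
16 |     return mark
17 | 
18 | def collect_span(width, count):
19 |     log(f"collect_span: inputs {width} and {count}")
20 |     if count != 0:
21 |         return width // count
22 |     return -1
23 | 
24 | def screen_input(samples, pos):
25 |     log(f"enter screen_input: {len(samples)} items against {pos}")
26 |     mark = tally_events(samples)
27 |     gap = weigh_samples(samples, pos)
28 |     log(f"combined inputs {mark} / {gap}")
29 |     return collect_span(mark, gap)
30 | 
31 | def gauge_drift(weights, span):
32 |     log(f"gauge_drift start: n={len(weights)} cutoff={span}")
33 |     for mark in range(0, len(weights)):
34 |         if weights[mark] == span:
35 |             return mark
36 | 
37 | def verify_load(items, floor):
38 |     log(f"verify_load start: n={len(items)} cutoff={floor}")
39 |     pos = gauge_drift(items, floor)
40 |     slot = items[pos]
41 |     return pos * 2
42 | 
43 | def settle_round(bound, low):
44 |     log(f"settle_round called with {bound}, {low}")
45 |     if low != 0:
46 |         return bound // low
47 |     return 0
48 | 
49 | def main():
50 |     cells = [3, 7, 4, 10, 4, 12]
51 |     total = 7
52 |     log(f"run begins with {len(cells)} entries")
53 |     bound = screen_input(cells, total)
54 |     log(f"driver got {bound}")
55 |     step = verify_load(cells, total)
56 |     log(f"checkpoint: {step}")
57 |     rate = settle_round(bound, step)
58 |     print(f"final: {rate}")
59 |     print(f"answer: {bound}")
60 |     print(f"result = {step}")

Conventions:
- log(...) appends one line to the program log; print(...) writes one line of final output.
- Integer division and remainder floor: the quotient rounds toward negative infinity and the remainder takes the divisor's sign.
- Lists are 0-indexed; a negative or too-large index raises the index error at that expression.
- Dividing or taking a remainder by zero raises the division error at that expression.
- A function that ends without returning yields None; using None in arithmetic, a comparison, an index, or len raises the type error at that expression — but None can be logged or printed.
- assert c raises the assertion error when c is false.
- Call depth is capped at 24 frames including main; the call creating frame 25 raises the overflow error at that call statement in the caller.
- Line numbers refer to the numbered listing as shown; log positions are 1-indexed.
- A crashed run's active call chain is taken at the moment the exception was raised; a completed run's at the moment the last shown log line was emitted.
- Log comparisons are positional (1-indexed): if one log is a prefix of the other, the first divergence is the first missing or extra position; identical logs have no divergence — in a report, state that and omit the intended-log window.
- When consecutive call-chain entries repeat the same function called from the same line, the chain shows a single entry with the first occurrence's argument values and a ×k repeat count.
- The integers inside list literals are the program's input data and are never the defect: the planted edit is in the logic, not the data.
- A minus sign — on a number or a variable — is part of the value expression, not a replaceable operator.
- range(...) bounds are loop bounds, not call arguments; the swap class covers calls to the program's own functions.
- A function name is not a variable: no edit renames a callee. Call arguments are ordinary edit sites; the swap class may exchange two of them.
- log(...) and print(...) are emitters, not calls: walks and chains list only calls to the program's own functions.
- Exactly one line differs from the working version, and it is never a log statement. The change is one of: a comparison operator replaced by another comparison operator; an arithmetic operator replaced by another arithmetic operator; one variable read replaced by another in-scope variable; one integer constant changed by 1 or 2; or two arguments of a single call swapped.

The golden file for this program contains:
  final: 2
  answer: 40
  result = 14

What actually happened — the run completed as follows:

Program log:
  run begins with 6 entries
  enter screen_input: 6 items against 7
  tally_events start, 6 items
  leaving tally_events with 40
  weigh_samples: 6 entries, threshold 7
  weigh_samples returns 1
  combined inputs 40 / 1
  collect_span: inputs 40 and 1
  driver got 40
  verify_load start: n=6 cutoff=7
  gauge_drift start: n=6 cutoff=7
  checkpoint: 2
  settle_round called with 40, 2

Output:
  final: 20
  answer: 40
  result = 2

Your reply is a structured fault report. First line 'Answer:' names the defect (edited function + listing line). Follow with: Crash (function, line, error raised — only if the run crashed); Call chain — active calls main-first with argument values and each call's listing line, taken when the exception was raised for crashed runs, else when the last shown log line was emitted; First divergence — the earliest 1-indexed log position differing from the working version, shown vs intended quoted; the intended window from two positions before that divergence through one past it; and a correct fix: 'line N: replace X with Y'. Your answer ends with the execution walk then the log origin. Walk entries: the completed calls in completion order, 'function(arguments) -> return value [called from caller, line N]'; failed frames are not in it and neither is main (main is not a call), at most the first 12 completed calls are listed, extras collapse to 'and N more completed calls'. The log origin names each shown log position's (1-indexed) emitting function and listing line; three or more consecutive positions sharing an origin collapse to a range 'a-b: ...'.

Answer: the defect is in verify_load at line 41.
Key fact: At log position 12 the runs split — shown 'checkpoint: 2', but the working version logs 'checkpoint: 14'.
Call chain: main -> settle_round(40, 2) (called at line 57).
First divergence: at position 12 the run shows 'checkpoint: 2' where the working version logs 'checkpoint: 14'.
Intended log window:
  10: verify_load start: n=6 cutoff=7
  11: gauge_drift start: n=6 cutoff=7
  12: checkpoint: 14
  13: settle_round called with 40, 14
Execution walk:
  tally_events([3, 7, 4, 10, 4, 12]) -> 40  [called from screen_input, line 26]
  weigh_samples([3, 7, 4, 10, 4, 12], 7) -> 1  [called from screen_input, line 27]
  collect_span(40, 1) -> 40  [called from screen_input, line 29]
  screen_input([3, 7, 4, 10, 4, 12], 7) -> 40  [called from main, line 53]
  gauge_drift([3, 7, 4, 10, 4, 12], 7) -> 1  [called from verify_load, line 39]
  verify_load([3, 7, 4, 10, 4, 12], 7) -> 2  [called from main, line 55]
  settle_round(40, 2) -> 20  [called from main, line 57]
Log origin:
  1: from main, line 52
  2: from screen_input, line 25
  3: from tally_events, line 2
  4: from tally_events, line 6
  5: from weigh_samples, line 10
  6: from weigh_samples, line 15
  7: from screen_input, line 28
  8: from collect_span, line 19
  9: from main, line 54
  10: from verify_load, line 38
  11: from gauge_drift, line 32
  12: from main, line 56
  13: from settle_round, line 44
A correct fix: line 41: replace `pos` with `slot`.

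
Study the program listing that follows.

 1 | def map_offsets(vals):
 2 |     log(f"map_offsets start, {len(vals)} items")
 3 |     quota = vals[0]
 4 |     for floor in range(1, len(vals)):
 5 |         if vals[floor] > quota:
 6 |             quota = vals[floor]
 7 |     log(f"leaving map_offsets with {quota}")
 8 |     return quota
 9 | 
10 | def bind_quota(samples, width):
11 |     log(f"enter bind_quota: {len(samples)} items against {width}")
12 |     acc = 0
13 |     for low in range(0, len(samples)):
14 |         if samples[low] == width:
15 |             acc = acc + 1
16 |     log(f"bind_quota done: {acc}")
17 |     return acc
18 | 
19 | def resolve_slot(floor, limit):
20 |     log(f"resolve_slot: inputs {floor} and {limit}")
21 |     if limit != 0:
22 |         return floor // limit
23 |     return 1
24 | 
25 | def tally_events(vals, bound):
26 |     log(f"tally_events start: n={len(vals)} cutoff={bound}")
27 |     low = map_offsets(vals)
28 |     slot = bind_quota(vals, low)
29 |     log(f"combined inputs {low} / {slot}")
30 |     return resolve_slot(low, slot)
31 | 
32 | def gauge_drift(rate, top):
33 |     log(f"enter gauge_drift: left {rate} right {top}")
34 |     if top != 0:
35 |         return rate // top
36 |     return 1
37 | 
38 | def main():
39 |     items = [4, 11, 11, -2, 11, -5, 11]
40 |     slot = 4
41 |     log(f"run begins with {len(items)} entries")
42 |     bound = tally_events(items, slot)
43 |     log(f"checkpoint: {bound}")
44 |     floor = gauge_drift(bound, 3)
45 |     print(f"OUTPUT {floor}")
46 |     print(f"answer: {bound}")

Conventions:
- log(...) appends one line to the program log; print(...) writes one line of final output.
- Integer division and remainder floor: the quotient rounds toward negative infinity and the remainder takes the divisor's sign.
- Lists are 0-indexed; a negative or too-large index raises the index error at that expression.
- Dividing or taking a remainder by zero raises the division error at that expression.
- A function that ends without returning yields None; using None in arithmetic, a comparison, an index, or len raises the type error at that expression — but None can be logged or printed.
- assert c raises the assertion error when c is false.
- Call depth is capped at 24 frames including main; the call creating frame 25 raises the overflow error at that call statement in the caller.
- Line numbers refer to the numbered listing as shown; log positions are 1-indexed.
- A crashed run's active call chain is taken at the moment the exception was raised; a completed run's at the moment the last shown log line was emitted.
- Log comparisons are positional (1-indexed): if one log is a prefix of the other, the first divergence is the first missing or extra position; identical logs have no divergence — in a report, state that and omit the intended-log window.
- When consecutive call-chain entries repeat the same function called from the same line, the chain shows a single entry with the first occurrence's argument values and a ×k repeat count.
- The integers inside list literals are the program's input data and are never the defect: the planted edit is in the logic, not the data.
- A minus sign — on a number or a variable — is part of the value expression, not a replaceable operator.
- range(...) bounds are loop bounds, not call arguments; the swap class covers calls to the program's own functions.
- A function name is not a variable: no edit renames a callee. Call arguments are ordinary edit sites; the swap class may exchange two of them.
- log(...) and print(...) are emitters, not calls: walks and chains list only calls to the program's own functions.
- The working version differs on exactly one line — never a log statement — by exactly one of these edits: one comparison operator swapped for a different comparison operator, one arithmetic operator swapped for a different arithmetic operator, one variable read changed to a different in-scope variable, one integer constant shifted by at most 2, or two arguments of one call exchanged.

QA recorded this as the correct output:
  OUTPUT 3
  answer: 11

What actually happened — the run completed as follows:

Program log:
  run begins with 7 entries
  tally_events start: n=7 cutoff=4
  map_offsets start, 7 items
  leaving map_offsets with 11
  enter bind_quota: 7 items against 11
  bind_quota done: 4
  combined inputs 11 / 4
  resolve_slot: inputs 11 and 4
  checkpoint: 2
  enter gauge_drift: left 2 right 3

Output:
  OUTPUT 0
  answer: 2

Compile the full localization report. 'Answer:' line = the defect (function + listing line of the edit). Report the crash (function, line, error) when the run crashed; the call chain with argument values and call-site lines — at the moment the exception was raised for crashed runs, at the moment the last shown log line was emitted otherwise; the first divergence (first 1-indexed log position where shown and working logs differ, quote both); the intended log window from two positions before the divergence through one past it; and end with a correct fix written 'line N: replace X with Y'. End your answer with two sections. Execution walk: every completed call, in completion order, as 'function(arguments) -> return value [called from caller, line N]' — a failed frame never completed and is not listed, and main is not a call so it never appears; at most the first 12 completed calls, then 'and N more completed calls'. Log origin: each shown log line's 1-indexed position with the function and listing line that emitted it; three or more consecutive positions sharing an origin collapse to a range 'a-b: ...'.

Answer: the defect is in tally_events at line 28.
Key observation: At log position 5 the runs split — shown 'enter bind_quota: 7 items against 11', but the working version logs 'enter bind_quota: 7 items against 4'.
Call chain: main -> gauge_drift(2, 3) (called at line 44).
First divergence: at position 5 the run shows 'enter bind_quota: 7 items against 11' where the working version logs 'enter bind_quota: 7 items against 4'.
Intended log window:
  3: map_offsets start, 7 items
  4: leaving map_offsets with 11
  5: enter bind_quota: 7 items against 4
  6: bind_quota done: 1
Execution walk:
  map_offsets([4, 11, 11, -2, 11, -5, 11]) -> 11  [called from tally_events, line 27]
  bind_quota([4, 11, 11, -2, 11, -5, 11], 11) -> 4  [called from tally_events, line 28]
  resolve_slot(11, 4) -> 2  [called from tally_events, line 30]
  tally_events([4, 11, 11, -2, 11, -5, 11], 4) -> 2  [called from main, line 42]
  gauge_drift(2, 3) -> 0  [called from main, line 44]
Origin of each log line:
  1 — main, line 41
  2 — tally_events, line 26
  3 — map_offsets, line 2
  4 — map_offsets, line 7
  5 — bind_quota, line 11
  6 — bind_quota, line 16
  7 — tally_events, line 29
  8 — resolve_slot, line 20
  9 — main, line 43
  10 — gauge_drift, line 33
A correct fix: line 28: replace `low` with `bound`.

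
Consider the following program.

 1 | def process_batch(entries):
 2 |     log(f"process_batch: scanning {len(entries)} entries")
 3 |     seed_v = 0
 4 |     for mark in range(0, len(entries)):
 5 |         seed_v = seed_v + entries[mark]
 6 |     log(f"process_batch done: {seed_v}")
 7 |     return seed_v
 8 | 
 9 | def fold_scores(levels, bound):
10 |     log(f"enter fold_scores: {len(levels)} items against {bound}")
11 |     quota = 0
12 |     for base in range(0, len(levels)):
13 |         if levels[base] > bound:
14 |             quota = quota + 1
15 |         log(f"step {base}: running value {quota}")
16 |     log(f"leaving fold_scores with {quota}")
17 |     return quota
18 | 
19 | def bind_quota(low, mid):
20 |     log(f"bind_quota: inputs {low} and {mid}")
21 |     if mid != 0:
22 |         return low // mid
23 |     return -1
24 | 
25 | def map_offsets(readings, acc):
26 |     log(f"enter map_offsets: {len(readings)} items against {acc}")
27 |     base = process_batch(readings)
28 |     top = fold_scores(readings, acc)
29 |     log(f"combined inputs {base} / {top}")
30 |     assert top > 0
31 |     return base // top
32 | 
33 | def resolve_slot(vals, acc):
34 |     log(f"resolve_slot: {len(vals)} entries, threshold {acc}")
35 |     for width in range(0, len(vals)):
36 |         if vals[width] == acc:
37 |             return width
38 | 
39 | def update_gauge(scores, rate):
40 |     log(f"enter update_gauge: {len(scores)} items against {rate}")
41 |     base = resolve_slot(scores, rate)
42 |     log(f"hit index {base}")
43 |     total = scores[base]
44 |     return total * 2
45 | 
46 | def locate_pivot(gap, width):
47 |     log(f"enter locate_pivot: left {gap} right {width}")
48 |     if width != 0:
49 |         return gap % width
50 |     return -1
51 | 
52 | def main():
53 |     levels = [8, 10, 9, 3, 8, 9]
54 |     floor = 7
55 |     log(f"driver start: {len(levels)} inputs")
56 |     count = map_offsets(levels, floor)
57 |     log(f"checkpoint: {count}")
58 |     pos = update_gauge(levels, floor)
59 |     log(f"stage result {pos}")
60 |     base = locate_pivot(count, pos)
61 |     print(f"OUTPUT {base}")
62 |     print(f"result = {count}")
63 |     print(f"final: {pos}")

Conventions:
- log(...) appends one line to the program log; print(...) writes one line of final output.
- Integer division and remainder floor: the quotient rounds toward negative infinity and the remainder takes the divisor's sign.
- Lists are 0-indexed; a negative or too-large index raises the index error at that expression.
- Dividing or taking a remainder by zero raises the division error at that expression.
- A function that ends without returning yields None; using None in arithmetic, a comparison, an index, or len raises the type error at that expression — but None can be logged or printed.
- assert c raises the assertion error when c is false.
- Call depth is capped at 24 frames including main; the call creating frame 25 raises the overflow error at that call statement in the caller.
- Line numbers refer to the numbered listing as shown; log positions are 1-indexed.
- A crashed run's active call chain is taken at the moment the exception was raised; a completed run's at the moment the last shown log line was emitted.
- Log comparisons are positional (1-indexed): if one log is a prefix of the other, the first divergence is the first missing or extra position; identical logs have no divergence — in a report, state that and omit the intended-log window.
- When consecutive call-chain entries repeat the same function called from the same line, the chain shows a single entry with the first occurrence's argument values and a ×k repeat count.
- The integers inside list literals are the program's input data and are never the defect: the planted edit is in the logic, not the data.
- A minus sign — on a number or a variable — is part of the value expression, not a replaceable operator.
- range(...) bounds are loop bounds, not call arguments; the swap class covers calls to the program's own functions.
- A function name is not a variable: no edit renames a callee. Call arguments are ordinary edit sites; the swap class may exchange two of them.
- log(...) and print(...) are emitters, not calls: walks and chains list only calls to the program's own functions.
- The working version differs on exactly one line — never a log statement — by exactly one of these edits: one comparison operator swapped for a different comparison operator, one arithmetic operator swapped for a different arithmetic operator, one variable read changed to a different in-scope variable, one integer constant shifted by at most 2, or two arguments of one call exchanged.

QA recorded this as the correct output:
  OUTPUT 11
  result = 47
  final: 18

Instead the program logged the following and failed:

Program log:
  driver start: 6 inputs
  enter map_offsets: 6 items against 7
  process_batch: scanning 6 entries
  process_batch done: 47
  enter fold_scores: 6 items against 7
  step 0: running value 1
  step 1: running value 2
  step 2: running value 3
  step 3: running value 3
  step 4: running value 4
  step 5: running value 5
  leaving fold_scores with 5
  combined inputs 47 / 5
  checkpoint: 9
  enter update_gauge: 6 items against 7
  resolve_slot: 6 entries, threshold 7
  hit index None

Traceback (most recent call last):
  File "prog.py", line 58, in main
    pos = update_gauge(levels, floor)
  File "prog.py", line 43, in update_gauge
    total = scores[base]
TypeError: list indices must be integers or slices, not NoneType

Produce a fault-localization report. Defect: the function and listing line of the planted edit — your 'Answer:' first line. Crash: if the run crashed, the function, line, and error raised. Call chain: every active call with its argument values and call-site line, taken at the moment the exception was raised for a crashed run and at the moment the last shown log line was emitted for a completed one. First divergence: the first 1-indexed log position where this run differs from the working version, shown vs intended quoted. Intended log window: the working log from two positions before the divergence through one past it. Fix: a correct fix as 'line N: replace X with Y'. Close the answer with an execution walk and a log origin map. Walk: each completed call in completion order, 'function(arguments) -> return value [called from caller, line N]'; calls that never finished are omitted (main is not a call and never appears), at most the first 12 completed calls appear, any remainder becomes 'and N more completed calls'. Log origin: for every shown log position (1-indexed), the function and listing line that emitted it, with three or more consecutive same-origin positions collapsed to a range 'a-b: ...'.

Answer: the defect is in main at line 54.
Key fact: The earliest visible damage is log position 2 — 'enter map_offsets: 6 items against 7' rather than the intended 'enter map_offsets: 6 items against 9'.
Crash: update_gauge, line 43, TypeError.
Call chain: main -> update_gauge([8, 10, 9, 3, 8, 9], 7) (called at line 58).
First divergence: position 2; shown 'enter map_offsets: 6 items against 7' vs intended 'enter map_offsets: 6 items against 9'.
Intended log window:
  1: driver start: 6 inputs
  2: enter map_offsets: 6 items against 9
  3: process_batch: scanning 6 entries
Execution walk:
  process_batch([8, 10, 9, 3, 8, 9]) -> 47  [called from map_offsets, line 27]
  fold_scores([8, 10, 9, 3, 8, 9], 7) -> 5  [called from map_offsets, line 28]
  map_offsets([8, 10, 9, 3, 8, 9], 7) -> 9  [called from main, line 56]
  resolve_slot([8, 10, 9, 3, 8, 9], 7) -> None  [called from update_gauge, line 41]
Origin of each log line:
  1 — main, line 55
  2 — map_offsets, line 26
  3 — process_batch, line 2
  4 — process_batch, line 6
  5 — fold_scores, line 10
  6-11 — fold_scores, line 15
  12 — fold_scores, line 16
  13 — map_offsets, line 29
  14 — main, line 57
  15 — update_gauge, line 40
  16 — resolve_slot, line 34
  17 — update_gauge, line 42
A correct fix: line 54: replace `7` with `9`.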